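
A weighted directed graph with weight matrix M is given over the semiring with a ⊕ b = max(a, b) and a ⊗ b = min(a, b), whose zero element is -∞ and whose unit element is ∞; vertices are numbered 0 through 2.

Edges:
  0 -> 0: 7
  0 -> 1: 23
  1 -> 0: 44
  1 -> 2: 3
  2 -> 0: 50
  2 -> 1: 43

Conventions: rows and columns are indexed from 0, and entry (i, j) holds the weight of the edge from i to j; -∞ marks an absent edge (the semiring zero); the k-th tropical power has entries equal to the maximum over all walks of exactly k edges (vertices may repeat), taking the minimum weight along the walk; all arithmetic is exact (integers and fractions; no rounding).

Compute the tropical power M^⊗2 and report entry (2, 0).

M^⊗2:
  [23, 7, 3]
  [7, 23, -∞]
  [43, 23, 3]
Key observation: the optimum is the walk 2->1->0, with weight 43 min 44 = 43.
Optimal value attained by: walk 2->1->0.
Answer: (M^⊗2)[2][0] = 43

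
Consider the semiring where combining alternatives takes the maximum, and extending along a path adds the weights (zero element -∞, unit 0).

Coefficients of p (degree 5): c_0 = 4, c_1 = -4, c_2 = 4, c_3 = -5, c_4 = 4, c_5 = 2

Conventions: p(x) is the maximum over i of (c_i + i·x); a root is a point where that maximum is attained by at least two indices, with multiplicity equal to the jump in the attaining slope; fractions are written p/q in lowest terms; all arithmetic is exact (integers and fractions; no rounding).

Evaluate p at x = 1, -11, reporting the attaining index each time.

p(1) = max(4+0·1=4, -4+1·1=-3, 4+2·1=6, -5+3·1=-2, 4+4·1=8, 2+5·1=7) = 8 (attained by i=4)
p(-11) = max(4+0·(-11)=4, -4+1·(-11)=-15, 4+2·(-11)=-18, -5+3·(-11)=-38, 4+4·(-11)=-40, 2+5·(-11)=-53) = 4 (attained by i=0)
Answer: p(1) = 8; p(-11) = 4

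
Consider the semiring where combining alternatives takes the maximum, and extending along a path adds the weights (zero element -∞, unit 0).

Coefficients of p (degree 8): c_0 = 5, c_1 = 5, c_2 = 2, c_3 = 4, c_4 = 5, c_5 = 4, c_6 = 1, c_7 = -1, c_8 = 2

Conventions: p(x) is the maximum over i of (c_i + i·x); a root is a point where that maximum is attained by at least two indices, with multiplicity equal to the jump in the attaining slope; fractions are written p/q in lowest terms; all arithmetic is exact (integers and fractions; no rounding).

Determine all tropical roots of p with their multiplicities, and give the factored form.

hull edge (i=0, c=5) to (i=4, c=5): slope 0, span 4
hull edge (i=4, c=5) to (i=8, c=2): slope -3/4, span 4
Factored form: p(x) = 2 ⊗ (x ⊕ 0) ⊗ (x ⊕ 0) ⊗ (x ⊕ 0) ⊗ (x ⊕ 0) ⊗ (x ⊕ 3/4) ⊗ (x ⊕ 3/4) ⊗ (x ⊕ 3/4) ⊗ (x ⊕ 3/4)
Answer: roots = 0 (mult 4), 3/4 (mult 4)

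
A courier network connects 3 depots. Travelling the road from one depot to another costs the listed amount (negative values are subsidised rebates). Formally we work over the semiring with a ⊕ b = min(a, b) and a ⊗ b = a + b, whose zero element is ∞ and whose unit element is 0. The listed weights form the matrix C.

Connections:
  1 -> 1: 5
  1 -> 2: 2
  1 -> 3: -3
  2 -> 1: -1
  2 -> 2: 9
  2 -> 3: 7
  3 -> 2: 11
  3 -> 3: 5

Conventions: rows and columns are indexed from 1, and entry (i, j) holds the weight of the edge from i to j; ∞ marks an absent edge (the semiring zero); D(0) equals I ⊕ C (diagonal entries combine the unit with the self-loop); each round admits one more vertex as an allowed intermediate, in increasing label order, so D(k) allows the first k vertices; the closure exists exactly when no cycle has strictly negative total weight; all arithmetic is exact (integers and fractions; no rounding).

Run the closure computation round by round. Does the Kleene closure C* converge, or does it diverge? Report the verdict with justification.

D(0):
  [0, 2, -3]
  [-1, 0, 7]
  [∞, 11, 0]
D(1):
  [0, 2, -3]
  [-1, 0, -4]
  [∞, 11, 0]
D(2):
  [0, 2, -3]
  [-1, 0, -4]
  [10, 11, 0]
D(3):
  [0, 2, -3]
  [-1, 0, -4]
  [10, 11, 0]
Key observation: every diagonal entry stays at the unit through all rounds, so no improving cycle exists.
Answer: CONVERGES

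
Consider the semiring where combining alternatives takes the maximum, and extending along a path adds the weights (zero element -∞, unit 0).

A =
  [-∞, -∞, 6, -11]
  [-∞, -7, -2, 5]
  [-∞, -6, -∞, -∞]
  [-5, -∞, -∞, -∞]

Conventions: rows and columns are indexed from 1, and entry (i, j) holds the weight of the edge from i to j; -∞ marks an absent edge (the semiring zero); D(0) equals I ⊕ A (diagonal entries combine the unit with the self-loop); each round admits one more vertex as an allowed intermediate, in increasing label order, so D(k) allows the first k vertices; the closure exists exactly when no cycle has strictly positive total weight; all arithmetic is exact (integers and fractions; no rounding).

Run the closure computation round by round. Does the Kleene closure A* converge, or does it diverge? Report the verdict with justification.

D(0):
  [0, -∞, 6, -11]
  [-∞, 0, -2, 5]
  [-∞, -6, 0, -∞]
  [-5, -∞, -∞, 0]
D(1):
  [0, -∞, 6, -11]
  [-∞, 0, -2, 5]
  [-∞, -6, 0, -∞]
  [-5, -∞, 1, 0]
D(2):
  [0, -∞, 6, -11]
  [-∞, 0, -2, 5]
  [-∞, -6, 0, -1]
  [-5, -∞, 1, 0]
D(3):
  [0, 0, 6, 5]
  [-∞, 0, -2, 5]
  [-∞, -6, 0, -1]
  [-5, -5, 1, 0]
D(4):
  [0, 0, 6, 5]
  [0, 0, 6, 5]
  [-6, -6, 0, -1]
  [-5, -5, 1, 0]
Key observation: every diagonal entry stays at the unit through all rounds, so no improving cycle exists.
Answer: CONVERGES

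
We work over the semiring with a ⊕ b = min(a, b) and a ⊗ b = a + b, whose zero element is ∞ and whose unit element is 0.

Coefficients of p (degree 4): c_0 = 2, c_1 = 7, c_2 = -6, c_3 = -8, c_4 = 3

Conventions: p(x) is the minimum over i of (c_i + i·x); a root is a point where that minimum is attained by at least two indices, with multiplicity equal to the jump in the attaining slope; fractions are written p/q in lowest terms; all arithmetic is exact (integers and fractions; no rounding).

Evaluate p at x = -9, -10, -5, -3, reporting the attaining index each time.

p(-9) = min(2+0·(-9)=2, 7+1·(-9)=-2, -6+2·(-9)=-24, -8+3·(-9)=-35, 3+4·(-9)=-33) = -35 (attained by i=3)
p(-10) = min(2+0·(-10)=2, 7+1·(-10)=-3, -6+2·(-10)=-26, -8+3·(-10)=-38, 3+4·(-10)=-37) = -38 (attained by i=3)
p(-5) = min(2+0·(-5)=2, 7+1·(-5)=2, -6+2·(-5)=-16, -8+3·(-5)=-23, 3+4·(-5)=-17) = -23 (attained by i=3)
p(-3) = min(2+0·(-3)=2, 7+1·(-3)=4, -6+2·(-3)=-12, -8+3·(-3)=-17, 3+4·(-3)=-9) = -17 (attained by i=3)
Answer: p(-9) = -35; p(-10) = -38; p(-5) = -23; p(-3) = -17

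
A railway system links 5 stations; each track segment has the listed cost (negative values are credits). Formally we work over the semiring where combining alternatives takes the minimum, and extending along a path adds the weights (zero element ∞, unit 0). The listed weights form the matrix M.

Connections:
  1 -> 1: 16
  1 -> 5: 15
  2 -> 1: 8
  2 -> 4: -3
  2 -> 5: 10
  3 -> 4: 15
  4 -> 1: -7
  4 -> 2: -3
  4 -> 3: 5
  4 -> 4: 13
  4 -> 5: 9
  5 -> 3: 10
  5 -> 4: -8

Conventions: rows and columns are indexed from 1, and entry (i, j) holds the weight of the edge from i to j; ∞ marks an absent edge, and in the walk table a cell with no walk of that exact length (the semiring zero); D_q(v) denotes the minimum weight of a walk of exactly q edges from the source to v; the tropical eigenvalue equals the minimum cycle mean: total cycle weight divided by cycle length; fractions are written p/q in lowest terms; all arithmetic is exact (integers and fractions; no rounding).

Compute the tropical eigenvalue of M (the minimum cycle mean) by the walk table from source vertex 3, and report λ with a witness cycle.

q=0: [∞, ∞, 0, ∞, ∞]
q=1: [∞, ∞, ∞, 15, ∞]
q=2: [8, 12, 20, 28, 24]
q=3: [20, 25, 33, 9, 22]
q=4: [2, 6, 14, 14, 18]
q=5: [7, 11, 19, 3, 16]
Optimal cycle mean attained by: cycle 2->4->2, total (-3) + (-3), length 2.
Answer: λ = -3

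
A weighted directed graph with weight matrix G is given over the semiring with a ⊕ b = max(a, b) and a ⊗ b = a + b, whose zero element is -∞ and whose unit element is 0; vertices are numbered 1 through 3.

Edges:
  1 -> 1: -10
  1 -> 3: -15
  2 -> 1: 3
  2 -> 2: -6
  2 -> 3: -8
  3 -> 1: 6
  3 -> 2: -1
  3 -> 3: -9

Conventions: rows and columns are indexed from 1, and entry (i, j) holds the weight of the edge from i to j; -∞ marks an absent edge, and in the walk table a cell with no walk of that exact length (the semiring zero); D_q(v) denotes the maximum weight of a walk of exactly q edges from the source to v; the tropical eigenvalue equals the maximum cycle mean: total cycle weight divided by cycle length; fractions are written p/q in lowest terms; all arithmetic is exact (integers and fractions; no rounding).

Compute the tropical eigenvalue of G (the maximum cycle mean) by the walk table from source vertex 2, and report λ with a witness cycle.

q=0: [-∞, 0, -∞]
q=1: [3, -6, -8]
q=2: [-2, -9, -12]
q=3: [-6, -13, -17]
Optimal cycle mean attained by: cycle 1->3->2->1, total (-15) + (-1) + 3, length 3.
Answer: λ = -13/3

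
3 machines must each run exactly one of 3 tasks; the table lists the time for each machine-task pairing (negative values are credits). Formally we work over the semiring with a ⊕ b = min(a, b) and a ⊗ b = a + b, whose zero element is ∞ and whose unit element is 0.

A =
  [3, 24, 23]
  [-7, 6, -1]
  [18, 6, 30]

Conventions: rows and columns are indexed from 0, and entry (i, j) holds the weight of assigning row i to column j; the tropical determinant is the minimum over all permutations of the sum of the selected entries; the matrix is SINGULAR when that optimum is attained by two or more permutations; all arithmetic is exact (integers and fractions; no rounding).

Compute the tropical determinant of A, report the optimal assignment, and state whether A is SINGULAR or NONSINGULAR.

σ = (0, 1, 2): 3 + 6 + 30 = 39
σ = (0, 2, 1): 3 + (-1) + 6 = 8
σ = (1, 0, 2): 24 + (-7) + 30 = 47
σ = (1, 2, 0): 24 + (-1) + 18 = 41
σ = (2, 0, 1): 23 + (-7) + 6 = 22
σ = (2, 1, 0): 23 + 6 + 18 = 47
Optimal value attained by: σ = (0, 2, 1).
Answer: det⊕(A) = 8; verdict: NONSINGULAR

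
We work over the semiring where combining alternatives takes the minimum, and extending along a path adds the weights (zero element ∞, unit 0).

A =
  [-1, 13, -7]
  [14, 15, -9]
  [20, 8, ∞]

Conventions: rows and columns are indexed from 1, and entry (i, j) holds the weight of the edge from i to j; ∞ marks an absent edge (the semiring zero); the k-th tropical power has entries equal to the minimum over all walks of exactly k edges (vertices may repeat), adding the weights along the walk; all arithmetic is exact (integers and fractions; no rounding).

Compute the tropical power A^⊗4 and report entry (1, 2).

A^⊗2:
  [-2, 1, -8]
  [11, -1, 6]
  [19, 23, -1]
A^⊗3:
  [-3, 0, -9]
  [10, 14, -10]
  [18, 7, 12]
A^⊗4:
  [-4, -1, -10]
  [9, -2, 3]
  [17, 20, -2]
Key observation: the optimum is the walk 1->1->1->3->2, with weight (-1) + (-1) + (-7) + 8 = -1.
Optimal value attained by: walk 1->1->1->3->2.
Answer: (A^⊗4)[1][2] = -1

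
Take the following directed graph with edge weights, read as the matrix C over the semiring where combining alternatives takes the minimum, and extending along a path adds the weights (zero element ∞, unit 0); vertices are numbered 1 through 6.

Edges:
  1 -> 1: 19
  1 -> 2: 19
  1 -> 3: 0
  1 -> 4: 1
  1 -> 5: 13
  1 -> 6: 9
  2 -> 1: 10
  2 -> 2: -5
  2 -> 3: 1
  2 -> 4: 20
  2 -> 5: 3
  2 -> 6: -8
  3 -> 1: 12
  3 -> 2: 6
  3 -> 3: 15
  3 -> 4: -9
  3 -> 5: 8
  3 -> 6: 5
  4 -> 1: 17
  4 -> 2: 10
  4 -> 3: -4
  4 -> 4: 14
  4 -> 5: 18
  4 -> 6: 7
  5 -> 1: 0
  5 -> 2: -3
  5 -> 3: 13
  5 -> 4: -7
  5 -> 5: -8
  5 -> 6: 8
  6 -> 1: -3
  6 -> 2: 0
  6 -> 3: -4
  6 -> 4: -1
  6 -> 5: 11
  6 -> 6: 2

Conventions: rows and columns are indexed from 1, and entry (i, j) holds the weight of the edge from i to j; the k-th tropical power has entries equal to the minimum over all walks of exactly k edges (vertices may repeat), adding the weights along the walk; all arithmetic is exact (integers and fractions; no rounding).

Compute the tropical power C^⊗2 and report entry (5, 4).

C^⊗2:
  [6, 6, -3, -9, 5, 5]
  [-11, -10, -12, -9, -5, -13]
  [2, 1, -13, 1, 0, -2]
  [4, 2, 3, -13, 4, 1]
  [-8, -11, -11, -15, -16, -11]
  [-1, -5, -5, -13, 3, -8]
Key observation: the optimum is the walk 5->5->4, with weight (-8) + (-7) = -15.
Optimal value attained by: walk 5->5->4.
Answer: (C^⊗2)[5][4] = -15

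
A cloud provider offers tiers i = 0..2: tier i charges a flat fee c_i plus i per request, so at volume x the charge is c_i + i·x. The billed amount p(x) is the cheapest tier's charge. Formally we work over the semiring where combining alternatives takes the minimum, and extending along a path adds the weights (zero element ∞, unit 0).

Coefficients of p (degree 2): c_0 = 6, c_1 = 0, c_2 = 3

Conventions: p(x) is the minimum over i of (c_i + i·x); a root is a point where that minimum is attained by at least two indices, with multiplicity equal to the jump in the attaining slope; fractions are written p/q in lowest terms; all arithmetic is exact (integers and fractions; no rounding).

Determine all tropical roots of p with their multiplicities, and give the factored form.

hull edge (i=0, c=6) to (i=1, c=0): slope -6, span 1
hull edge (i=1, c=0) to (i=2, c=3): slope 3, span 1
Factored form: p(x) = 3 ⊗ (x ⊕ (-3)) ⊗ (x ⊕ 6)
Answer: roots = -3 (mult 1), 6 (mult 1)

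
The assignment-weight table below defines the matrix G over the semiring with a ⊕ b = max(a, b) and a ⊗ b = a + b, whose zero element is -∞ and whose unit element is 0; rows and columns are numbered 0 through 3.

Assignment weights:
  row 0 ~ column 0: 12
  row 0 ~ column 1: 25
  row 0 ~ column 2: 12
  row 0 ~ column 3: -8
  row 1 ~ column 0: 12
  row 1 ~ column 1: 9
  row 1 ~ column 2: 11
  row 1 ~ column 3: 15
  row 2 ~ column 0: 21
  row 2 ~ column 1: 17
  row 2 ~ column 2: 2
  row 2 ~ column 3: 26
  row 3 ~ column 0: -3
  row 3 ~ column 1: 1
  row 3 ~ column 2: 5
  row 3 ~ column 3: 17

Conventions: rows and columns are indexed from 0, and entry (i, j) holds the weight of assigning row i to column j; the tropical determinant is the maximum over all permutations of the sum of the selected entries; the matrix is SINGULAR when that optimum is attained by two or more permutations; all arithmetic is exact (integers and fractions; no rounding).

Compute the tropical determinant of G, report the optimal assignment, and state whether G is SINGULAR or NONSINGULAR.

σ = (0, 1, 2, 3): 12 + 9 + 2 + 17 = 40
σ = (0, 1, 3, 2): 12 + 9 + 26 + 5 = 52
σ = (0, 2, 1, 3): 12 + 11 + 17 + 17 = 57
σ = (0, 2, 3, 1): 12 + 11 + 26 + 1 = 50
σ = (0, 3, 1, 2): 12 + 15 + 17 + 5 = 49
σ = (0, 3, 2, 1): 12 + 15 + 2 + 1 = 30
σ = (1, 0, 2, 3): 25 + 12 + 2 + 17 = 56
σ = (1, 0, 3, 2): 25 + 12 + 26 + 5 = 68
σ = (1, 2, 0, 3): 25 + 11 + 21 + 17 = 74
σ = (1, 2, 3, 0): 25 + 11 + 26 + (-3) = 59
σ = (1, 3, 0, 2): 25 + 15 + 21 + 5 = 66
σ = (1, 3, 2, 0): 25 + 15 + 2 + (-3) = 39
σ = (2, 0, 1, 3): 12 + 12 + 17 + 17 = 58
σ = (2, 0, 3, 1): 12 + 12 + 26 + 1 = 51
σ = (2, 1, 0, 3): 12 + 9 + 21 + 17 = 59
σ = (2, 1, 3, 0): 12 + 9 + 26 + (-3) = 44
σ = (2, 3, 0, 1): 12 + 15 + 21 + 1 = 49
σ = (2, 3, 1, 0): 12 + 15 + 17 + (-3) = 41
σ = (3, 0, 1, 2): (-8) + 12 + 17 + 5 = 26
σ = (3, 0, 2, 1): (-8) + 12 + 2 + 1 = 7
σ = (3, 1, 0, 2): (-8) + 9 + 21 + 5 = 27
σ = (3, 1, 2, 0): (-8) + 9 + 2 + (-3) = 0
σ = (3, 2, 0, 1): (-8) + 11 + 21 + 1 = 25
σ = (3, 2, 1, 0): (-8) + 11 + 17 + (-3) = 17
Optimal value attained by: σ = (1, 2, 0, 3).
Answer: det⊕(G) = 74; verdict: NONSINGULAR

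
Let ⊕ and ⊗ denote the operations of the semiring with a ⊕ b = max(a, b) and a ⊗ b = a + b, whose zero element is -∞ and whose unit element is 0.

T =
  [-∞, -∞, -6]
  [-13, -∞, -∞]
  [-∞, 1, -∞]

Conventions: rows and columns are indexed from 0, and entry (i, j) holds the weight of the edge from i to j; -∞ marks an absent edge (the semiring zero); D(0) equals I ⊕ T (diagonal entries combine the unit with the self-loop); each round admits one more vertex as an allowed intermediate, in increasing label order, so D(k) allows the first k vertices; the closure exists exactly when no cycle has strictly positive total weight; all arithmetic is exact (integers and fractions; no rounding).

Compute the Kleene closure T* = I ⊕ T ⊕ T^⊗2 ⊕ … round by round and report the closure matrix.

D(0):
  [0, -∞, -6]
  [-13, 0, -∞]
  [-∞, 1, 0]
D(1):
  [0, -∞, -6]
  [-13, 0, -19]
  [-∞, 1, 0]
D(2):
  [0, -∞, -6]
  [-13, 0, -19]
  [-12, 1, 0]
D(3):
  [0, -5, -6]
  [-13, 0, -19]
  [-12, 1, 0]
Answer: T* = [[0, -5, -6], [-13, 0, -19], [-12, 1, 0]]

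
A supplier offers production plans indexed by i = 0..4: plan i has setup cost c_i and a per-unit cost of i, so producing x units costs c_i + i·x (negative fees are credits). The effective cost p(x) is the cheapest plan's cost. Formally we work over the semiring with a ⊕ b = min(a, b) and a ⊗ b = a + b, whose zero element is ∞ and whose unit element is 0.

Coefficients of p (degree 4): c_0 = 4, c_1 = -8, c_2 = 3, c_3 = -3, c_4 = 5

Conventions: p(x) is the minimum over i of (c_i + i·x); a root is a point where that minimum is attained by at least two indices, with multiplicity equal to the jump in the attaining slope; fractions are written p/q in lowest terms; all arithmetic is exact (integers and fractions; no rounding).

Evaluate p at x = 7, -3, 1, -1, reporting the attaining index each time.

p(7) = min(4+0·7=4, -8+1·7=-1, 3+2·7=17, -3+3·7=18, 5+4·7=33) = -1 (attained by i=1)
p(-3) = min(4+0·(-3)=4, -8+1·(-3)=-11, 3+2·(-3)=-3, -3+3·(-3)=-12, 5+4·(-3)=-7) = -12 (attained by i=3)
p(1) = min(4+0·1=4, -8+1·1=-7, 3+2·1=5, -3+3·1=0, 5+4·1=9) = -7 (attained by i=1)
p(-1) = min(4+0·(-1)=4, -8+1·(-1)=-9, 3+2·(-1)=1, -3+3·(-1)=-6, 5+4·(-1)=1) = -9 (attained by i=1)
Answer: p(7) = -1; p(-3) = -12; p(1) = -7; p(-1) = -9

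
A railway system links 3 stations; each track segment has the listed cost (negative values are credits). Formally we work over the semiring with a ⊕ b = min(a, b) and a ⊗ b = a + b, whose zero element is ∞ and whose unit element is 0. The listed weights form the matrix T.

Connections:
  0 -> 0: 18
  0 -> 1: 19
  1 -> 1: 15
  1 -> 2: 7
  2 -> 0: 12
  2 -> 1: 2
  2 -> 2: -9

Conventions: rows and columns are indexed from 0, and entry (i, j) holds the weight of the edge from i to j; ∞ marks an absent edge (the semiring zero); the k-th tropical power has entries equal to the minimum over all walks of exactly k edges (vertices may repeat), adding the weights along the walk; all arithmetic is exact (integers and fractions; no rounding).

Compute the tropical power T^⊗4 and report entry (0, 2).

T^⊗2:
  [36, 34, 26]
  [19, 9, -2]
  [3, -7, -18]
T^⊗3:
  [38, 28, 17]
  [10, 0, -11]
  [-6, -16, -27]
T^⊗4:
  [29, 19, 8]
  [1, -9, -20]
  [-15, -25, -36]
Key observation: the optimum is the walk 0->1->2->2->2, with weight 19 + 7 + (-9) + (-9) = 8.
Optimal value attained by: walk 0->1->2->2->2.
Answer: (T^⊗4)[0][2] = 8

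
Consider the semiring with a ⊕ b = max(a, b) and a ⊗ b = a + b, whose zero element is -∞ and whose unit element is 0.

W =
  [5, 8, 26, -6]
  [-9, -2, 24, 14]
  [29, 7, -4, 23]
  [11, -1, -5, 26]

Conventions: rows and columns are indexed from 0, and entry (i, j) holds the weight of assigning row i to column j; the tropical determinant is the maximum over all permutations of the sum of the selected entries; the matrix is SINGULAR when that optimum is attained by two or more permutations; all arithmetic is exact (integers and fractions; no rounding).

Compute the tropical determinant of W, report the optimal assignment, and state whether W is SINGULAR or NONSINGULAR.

σ = (0, 1, 2, 3): 5 + (-2) + (-4) + 26 = 25
σ = (0, 1, 3, 2): 5 + (-2) + 23 + (-5) = 21
σ = (0, 2, 1, 3): 5 + 24 + 7 + 26 = 62
σ = (0, 2, 3, 1): 5 + 24 + 23 + (-1) = 51
σ = (0, 3, 1, 2): 5 + 14 + 7 + (-5) = 21
σ = (0, 3, 2, 1): 5 + 14 + (-4) + (-1) = 14
σ = (1, 0, 2, 3): 8 + (-9) + (-4) + 26 = 21
σ = (1, 0, 3, 2): 8 + (-9) + 23 + (-5) = 17
σ = (1, 2, 0, 3): 8 + 24 + 29 + 26 = 87
σ = (1, 2, 3, 0): 8 + 24 + 23 + 11 = 66
σ = (1, 3, 0, 2): 8 + 14 + 29 + (-5) = 46
σ = (1, 3, 2, 0): 8 + 14 + (-4) + 11 = 29
σ = (2, 0, 1, 3): 26 + (-9) + 7 + 26 = 50
σ = (2, 0, 3, 1): 26 + (-9) + 23 + (-1) = 39
σ = (2, 1, 0, 3): 26 + (-2) + 29 + 26 = 79
σ = (2, 1, 3, 0): 26 + (-2) + 23 + 11 = 58
σ = (2, 3, 0, 1): 26 + 14 + 29 + (-1) = 68
σ = (2, 3, 1, 0): 26 + 14 + 7 + 11 = 58
σ = (3, 0, 1, 2): (-6) + (-9) + 7 + (-5) = -13
σ = (3, 0, 2, 1): (-6) + (-9) + (-4) + (-1) = -20
σ = (3, 1, 0, 2): (-6) + (-2) + 29 + (-5) = 16
σ = (3, 1, 2, 0): (-6) + (-2) + (-4) + 11 = -1
σ = (3, 2, 0, 1): (-6) + 24 + 29 + (-1) = 46
σ = (3, 2, 1, 0): (-6) + 24 + 7 + 11 = 36
Optimal value attained by: σ = (1, 2, 0, 3).
Answer: det⊕(W) = 87; verdict: NONSINGULAR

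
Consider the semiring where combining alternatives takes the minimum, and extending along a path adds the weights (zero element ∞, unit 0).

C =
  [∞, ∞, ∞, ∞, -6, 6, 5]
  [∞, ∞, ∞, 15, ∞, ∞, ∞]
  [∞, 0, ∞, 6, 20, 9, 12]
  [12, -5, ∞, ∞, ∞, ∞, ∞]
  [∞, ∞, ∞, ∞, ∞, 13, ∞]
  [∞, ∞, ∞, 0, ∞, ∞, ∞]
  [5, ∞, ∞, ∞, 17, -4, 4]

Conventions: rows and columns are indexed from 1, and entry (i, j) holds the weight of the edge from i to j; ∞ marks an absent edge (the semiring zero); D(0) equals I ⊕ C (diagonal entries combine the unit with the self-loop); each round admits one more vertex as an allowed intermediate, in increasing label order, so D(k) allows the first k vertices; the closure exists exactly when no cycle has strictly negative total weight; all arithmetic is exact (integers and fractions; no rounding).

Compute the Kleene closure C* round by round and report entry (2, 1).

D(0):
  [0, ∞, ∞, ∞, -6, 6, 5]
  [∞, 0, ∞, 15, ∞, ∞, ∞]
  [∞, 0, 0, 6, 20, 9, 12]
  [12, -5, ∞, 0, ∞, ∞, ∞]
  [∞, ∞, ∞, ∞, 0, 13, ∞]
  [∞, ∞, ∞, 0, ∞, 0, ∞]
  [5, ∞, ∞, ∞, 17, -4, 0]
D(1):
  [0, ∞, ∞, ∞, -6, 6, 5]
  [∞, 0, ∞, 15, ∞, ∞, ∞]
  [∞, 0, 0, 6, 20, 9, 12]
  [12, -5, ∞, 0, 6, 18, 17]
  [∞, ∞, ∞, ∞, 0, 13, ∞]
  [∞, ∞, ∞, 0, ∞, 0, ∞]
  [5, ∞, ∞, ∞, -1, -4, 0]
D(2):
  [0, ∞, ∞, ∞, -6, 6, 5]
  [∞, 0, ∞, 15, ∞, ∞, ∞]
  [∞, 0, 0, 6, 20, 9, 12]
  [12, -5, ∞, 0, 6, 18, 17]
  [∞, ∞, ∞, ∞, 0, 13, ∞]
  [∞, ∞, ∞, 0, ∞, 0, ∞]
  [5, ∞, ∞, ∞, -1, -4, 0]
D(3):
  [0, ∞, ∞, ∞, -6, 6, 5]
  [∞, 0, ∞, 15, ∞, ∞, ∞]
  [∞, 0, 0, 6, 20, 9, 12]
  [12, -5, ∞, 0, 6, 18, 17]
  [∞, ∞, ∞, ∞, 0, 13, ∞]
  [∞, ∞, ∞, 0, ∞, 0, ∞]
  [5, ∞, ∞, ∞, -1, -4, 0]
D(4):
  [0, ∞, ∞, ∞, -6, 6, 5]
  [27, 0, ∞, 15, 21, 33, 32]
  [18, 0, 0, 6, 12, 9, 12]
  [12, -5, ∞, 0, 6, 18, 17]
  [∞, ∞, ∞, ∞, 0, 13, ∞]
  [12, -5, ∞, 0, 6, 0, 17]
  [5, ∞, ∞, ∞, -1, -4, 0]
D(5):
  [0, ∞, ∞, ∞, -6, 6, 5]
  [27, 0, ∞, 15, 21, 33, 32]
  [18, 0, 0, 6, 12, 9, 12]
  [12, -5, ∞, 0, 6, 18, 17]
  [∞, ∞, ∞, ∞, 0, 13, ∞]
  [12, -5, ∞, 0, 6, 0, 17]
  [5, ∞, ∞, ∞, -1, -4, 0]
D(6):
  [0, 1, ∞, 6, -6, 6, 5]
  [27, 0, ∞, 15, 21, 33, 32]
  [18, 0, 0, 6, 12, 9, 12]
  [12, -5, ∞, 0, 6, 18, 17]
  [25, 8, ∞, 13, 0, 13, 30]
  [12, -5, ∞, 0, 6, 0, 17]
  [5, -9, ∞, -4, -1, -4, 0]
D(7):
  [0, -4, ∞, 1, -6, 1, 5]
  [27, 0, ∞, 15, 21, 28, 32]
  [17, 0, 0, 6, 11, 8, 12]
  [12, -5, ∞, 0, 6, 13, 17]
  [25, 8, ∞, 13, 0, 13, 30]
  [12, -5, ∞, 0, 6, 0, 17]
  [5, -9, ∞, -4, -1, -4, 0]
Answer: C*[2][1] = 27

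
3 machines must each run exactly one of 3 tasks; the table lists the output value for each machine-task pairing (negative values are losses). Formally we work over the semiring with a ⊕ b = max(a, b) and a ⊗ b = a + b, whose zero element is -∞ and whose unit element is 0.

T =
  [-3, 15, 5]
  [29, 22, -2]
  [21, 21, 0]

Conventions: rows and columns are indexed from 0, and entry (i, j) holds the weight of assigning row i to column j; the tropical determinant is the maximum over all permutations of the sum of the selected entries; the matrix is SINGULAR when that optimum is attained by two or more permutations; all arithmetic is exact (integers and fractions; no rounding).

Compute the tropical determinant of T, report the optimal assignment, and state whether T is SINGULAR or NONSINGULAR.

σ = (0, 1, 2): (-3) + 22 + 0 = 19
σ = (0, 2, 1): (-3) + (-2) + 21 = 16
σ = (1, 0, 2): 15 + 29 + 0 = 44
σ = (1, 2, 0): 15 + (-2) + 21 = 34
σ = (2, 0, 1): 5 + 29 + 21 = 55
σ = (2, 1, 0): 5 + 22 + 21 = 48
Optimal value attained by: σ = (2, 0, 1).
Answer: det⊕(T) = 55; verdict: NONSINGULAR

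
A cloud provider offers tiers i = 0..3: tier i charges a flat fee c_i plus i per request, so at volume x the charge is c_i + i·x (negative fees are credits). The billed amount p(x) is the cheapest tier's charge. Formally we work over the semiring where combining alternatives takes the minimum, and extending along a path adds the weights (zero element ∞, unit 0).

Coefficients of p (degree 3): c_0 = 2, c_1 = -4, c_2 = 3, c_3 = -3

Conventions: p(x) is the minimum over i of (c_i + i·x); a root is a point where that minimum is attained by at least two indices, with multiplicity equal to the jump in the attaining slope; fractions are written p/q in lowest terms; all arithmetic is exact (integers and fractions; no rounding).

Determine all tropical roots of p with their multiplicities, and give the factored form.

hull edge (i=0, c=2) to (i=1, c=-4): slope -6, span 1
hull edge (i=1, c=-4) to (i=3, c=-3): slope 1/2, span 2
Factored form: p(x) = -3 ⊗ (x ⊕ (-1/2)) ⊗ (x ⊕ (-1/2)) ⊗ (x ⊕ 6)
Answer: roots = -1/2 (mult 2), 6 (mult 1)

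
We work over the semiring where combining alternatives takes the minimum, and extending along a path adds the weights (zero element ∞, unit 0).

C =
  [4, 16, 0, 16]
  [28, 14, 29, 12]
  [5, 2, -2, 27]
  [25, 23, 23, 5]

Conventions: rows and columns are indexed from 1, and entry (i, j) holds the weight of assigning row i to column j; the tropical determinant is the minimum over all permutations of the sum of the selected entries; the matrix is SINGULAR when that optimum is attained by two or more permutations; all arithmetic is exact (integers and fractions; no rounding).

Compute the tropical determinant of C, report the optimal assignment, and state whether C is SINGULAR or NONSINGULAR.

σ = (1, 2, 3, 4): 4 + 14 + (-2) + 5 = 21
σ = (1, 2, 4, 3): 4 + 14 + 27 + 23 = 68
σ = (1, 3, 2, 4): 4 + 29 + 2 + 5 = 40
σ = (1, 3, 4, 2): 4 + 29 + 27 + 23 = 83
σ = (1, 4, 2, 3): 4 + 12 + 2 + 23 = 41
σ = (1, 4, 3, 2): 4 + 12 + (-2) + 23 = 37
σ = (2, 1, 3, 4): 16 + 28 + (-2) + 5 = 47
σ = (2, 1, 4, 3): 16 + 28 + 27 + 23 = 94
σ = (2, 3, 1, 4): 16 + 29 + 5 + 5 = 55
σ = (2, 3, 4, 1): 16 + 29 + 27 + 25 = 97
σ = (2, 4, 1, 3): 16 + 12 + 5 + 23 = 56
σ = (2, 4, 3, 1): 16 + 12 + (-2) + 25 = 51
σ = (3, 1, 2, 4): 0 + 28 + 2 + 5 = 35
σ = (3, 1, 4, 2): 0 + 28 + 27 + 23 = 78
σ = (3, 2, 1, 4): 0 + 14 + 5 + 5 = 24
σ = (3, 2, 4, 1): 0 + 14 + 27 + 25 = 66
σ = (3, 4, 1, 2): 0 + 12 + 5 + 23 = 40
σ = (3, 4, 2, 1): 0 + 12 + 2 + 25 = 39
σ = (4, 1, 2, 3): 16 + 28 + 2 + 23 = 69
σ = (4, 1, 3, 2): 16 + 28 + (-2) + 23 = 65
σ = (4, 2, 1, 3): 16 + 14 + 5 + 23 = 58
σ = (4, 2, 3, 1): 16 + 14 + (-2) + 25 = 53
σ = (4, 3, 1, 2): 16 + 29 + 5 + 23 = 73
σ = (4, 3, 2, 1): 16 + 29 + 2 + 25 = 72
Optimal value attained by: σ = (1, 2, 3, 4).
Answer: det⊕(C) = 21; verdict: NONSINGULAR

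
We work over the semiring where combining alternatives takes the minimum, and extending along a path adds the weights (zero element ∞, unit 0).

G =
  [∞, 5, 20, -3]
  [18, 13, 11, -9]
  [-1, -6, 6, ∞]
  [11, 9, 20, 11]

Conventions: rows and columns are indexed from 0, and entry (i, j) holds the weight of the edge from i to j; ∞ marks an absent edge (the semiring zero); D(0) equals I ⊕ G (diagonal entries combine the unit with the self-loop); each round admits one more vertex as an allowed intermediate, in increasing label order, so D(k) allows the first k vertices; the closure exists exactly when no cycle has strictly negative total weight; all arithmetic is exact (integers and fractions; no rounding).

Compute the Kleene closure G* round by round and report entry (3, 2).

D(0):
  [0, 5, 20, -3]
  [18, 0, 11, -9]
  [-1, -6, 0, ∞]
  [11, 9, 20, 0]
D(1):
  [0, 5, 20, -3]
  [18, 0, 11, -9]
  [-1, -6, 0, -4]
  [11, 9, 20, 0]
D(2):
  [0, 5, 16, -4]
  [18, 0, 11, -9]
  [-1, -6, 0, -15]
  [11, 9, 20, 0]
D(3):
  [0, 5, 16, -4]
  [10, 0, 11, -9]
  [-1, -6, 0, -15]
  [11, 9, 20, 0]
D(4):
  [0, 5, 16, -4]
  [2, 0, 11, -9]
  [-4, -6, 0, -15]
  [11, 9, 20, 0]
Answer: G*[3][2] = 20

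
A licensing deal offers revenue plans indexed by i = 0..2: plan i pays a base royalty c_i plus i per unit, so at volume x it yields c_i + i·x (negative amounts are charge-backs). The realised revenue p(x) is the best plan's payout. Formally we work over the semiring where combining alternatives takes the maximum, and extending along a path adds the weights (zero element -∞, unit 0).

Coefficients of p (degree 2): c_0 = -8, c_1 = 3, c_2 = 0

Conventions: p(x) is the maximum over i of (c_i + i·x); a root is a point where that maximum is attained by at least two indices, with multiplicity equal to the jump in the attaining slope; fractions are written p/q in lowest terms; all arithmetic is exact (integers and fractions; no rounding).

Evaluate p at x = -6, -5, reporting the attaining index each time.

p(-6) = max(-8+0·(-6)=-8, 3+1·(-6)=-3, 0+2·(-6)=-12) = -3 (attained by i=1)
p(-5) = max(-8+0·(-5)=-8, 3+1·(-5)=-2, 0+2·(-5)=-10) = -2 (attained by i=1)
Answer: p(-6) = -3; p(-5) = -2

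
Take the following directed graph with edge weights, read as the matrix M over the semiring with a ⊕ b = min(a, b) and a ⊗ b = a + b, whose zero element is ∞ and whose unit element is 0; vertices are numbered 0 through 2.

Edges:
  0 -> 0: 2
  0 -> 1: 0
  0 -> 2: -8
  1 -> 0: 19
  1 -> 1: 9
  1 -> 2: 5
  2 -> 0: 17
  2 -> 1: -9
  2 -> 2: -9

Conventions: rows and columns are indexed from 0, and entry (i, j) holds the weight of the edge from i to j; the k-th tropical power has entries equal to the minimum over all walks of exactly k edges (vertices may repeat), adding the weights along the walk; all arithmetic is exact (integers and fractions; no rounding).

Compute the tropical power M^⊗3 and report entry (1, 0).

M^⊗2:
  [4, -17, -17]
  [21, -4, -4]
  [8, -18, -18]
M^⊗3:
  [0, -26, -26]
  [13, -13, -13]
  [-1, -27, -27]
Key observation: the optimum is the walk 1->2->2->0, with weight 5 + (-9) + 17 = 13.
Optimal value attained by: walk 1->2->2->0.
Answer: (M^⊗3)[1][0] = 13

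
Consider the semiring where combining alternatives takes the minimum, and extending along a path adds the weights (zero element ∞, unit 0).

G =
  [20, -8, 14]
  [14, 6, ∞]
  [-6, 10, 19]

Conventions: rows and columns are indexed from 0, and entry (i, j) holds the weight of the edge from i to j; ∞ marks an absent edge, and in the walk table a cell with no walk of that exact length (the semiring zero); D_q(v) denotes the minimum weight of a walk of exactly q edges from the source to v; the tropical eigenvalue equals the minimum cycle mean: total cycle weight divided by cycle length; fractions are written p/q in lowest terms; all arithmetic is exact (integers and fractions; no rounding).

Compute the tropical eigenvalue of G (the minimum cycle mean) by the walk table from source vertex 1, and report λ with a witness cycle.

q=0: [∞, 0, ∞]
q=1: [14, 6, ∞]
q=2: [20, 6, 28]
q=3: [20, 12, 34]
Optimal cycle mean attained by: cycle 0->1->0, total (-8) + 14, length 2.
Answer: λ = 3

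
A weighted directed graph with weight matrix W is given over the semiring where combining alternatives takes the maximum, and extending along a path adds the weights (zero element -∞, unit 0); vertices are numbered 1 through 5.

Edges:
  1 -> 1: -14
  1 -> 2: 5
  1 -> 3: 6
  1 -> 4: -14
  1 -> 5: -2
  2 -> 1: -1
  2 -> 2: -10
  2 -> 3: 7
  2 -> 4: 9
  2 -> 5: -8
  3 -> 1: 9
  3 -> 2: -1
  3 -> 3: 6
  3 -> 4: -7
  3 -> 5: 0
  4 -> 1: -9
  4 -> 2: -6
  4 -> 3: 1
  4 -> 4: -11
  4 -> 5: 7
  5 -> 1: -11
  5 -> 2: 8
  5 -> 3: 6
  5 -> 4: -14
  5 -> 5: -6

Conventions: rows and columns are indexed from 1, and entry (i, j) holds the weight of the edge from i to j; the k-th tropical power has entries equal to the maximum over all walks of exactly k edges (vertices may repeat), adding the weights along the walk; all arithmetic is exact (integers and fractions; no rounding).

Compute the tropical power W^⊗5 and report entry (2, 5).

W^⊗2:
  [15, 6, 12, 14, 6]
  [16, 6, 13, 0, 16]
  [15, 14, 15, 8, 7]
  [10, 15, 13, 3, 1]
  [15, 5, 15, 17, 6]
W^⊗3:
  [21, 20, 21, 15, 21]
  [22, 24, 22, 15, 14]
  [24, 20, 21, 23, 15]
  [22, 15, 22, 24, 13]
  [24, 20, 21, 14, 24]
W^⊗4:
  [30, 29, 27, 29, 22]
  [31, 27, 31, 33, 22]
  [30, 29, 30, 29, 30]
  [31, 27, 28, 24, 31]
  [30, 32, 30, 29, 22]
W^⊗5:
  [36, 35, 36, 38, 36]
  [40, 36, 37, 36, 40]
  [39, 38, 36, 38, 36]
  [37, 39, 37, 36, 31]
  [39, 35, 39, 41, 36]
Key observation: the optimum is the walk 2->4->5->2->4->5, with weight 9 + 7 + 8 + 9 + 7 = 40.
Optimal value attained by: walk 2->4->5->2->4->5.
Answer: (W^⊗5)[2][5] = 40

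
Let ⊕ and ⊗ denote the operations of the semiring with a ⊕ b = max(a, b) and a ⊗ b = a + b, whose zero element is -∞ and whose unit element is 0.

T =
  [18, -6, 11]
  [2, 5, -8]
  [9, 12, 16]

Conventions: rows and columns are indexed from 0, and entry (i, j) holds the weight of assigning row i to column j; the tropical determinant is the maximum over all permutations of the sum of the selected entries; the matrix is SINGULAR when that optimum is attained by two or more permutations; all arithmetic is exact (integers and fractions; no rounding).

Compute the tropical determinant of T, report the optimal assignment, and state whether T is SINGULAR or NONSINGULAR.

σ = (0, 1, 2): 18 + 5 + 16 = 39
σ = (0, 2, 1): 18 + (-8) + 12 = 22
σ = (1, 0, 2): (-6) + 2 + 16 = 12
σ = (1, 2, 0): (-6) + (-8) + 9 = -5
σ = (2, 0, 1): 11 + 2 + 12 = 25
σ = (2, 1, 0): 11 + 5 + 9 = 25
Optimal value attained by: σ = (0, 1, 2).
Answer: det⊕(T) = 39; verdict: NONSINGULAR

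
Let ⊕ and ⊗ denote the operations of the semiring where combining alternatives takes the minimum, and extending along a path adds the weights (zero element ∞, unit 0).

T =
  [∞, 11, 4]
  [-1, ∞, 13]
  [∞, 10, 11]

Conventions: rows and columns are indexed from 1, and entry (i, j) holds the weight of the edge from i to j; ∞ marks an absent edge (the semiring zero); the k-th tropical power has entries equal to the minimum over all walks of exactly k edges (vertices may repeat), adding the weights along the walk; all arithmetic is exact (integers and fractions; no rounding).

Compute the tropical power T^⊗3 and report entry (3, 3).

T^⊗2:
  [10, 14, 15]
  [∞, 10, 3]
  [9, 21, 22]
T^⊗3:
  [13, 21, 14]
  [9, 13, 14]
  [20, 20, 13]
Key observation: the optimum is the walk 3->2->1->3, with weight 10 + (-1) + 4 = 13.
Optimal value attained by: walk 3->2->1->3.
Answer: (T^⊗3)[3][3] = 13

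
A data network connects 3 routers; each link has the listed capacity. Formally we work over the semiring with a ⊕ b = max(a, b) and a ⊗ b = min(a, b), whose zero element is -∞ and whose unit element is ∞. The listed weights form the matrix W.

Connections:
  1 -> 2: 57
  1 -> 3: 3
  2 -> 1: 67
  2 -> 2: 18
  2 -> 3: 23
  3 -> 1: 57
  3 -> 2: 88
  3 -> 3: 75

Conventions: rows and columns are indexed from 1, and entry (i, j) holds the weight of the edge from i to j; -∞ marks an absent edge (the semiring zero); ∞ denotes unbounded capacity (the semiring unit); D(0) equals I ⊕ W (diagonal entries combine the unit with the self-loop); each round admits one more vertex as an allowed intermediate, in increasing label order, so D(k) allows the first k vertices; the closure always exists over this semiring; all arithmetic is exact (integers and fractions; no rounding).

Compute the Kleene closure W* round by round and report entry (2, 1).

D(0):
  [∞, 57, 3]
  [67, ∞, 23]
  [57, 88, ∞]
D(1):
  [∞, 57, 3]
  [67, ∞, 23]
  [57, 88, ∞]
D(2):
  [∞, 57, 23]
  [67, ∞, 23]
  [67, 88, ∞]
D(3):
  [∞, 57, 23]
  [67, ∞, 23]
  [67, 88, ∞]
Answer: W*[2][1] = 67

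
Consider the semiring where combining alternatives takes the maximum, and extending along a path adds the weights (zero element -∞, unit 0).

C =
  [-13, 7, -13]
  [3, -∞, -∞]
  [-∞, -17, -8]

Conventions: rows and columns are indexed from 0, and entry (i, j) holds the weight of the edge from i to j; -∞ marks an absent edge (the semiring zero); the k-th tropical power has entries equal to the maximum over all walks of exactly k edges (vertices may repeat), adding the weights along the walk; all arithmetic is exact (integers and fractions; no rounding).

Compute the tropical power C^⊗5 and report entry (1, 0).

C^⊗2:
  [10, -6, -21]
  [-10, 10, -10]
  [-14, -25, -16]
C^⊗3:
  [-3, 17, -3]
  [13, -3, -18]
  [-22, -7, -24]
C^⊗4:
  [20, 4, -11]
  [0, 20, 0]
  [-4, -15, -32]
C^⊗5:
  [7, 27, 7]
  [23, 7, -8]
  [-12, 3, -17]
Key observation: the optimum is the walk 1->0->1->0->1->0, with weight 3 + 7 + 3 + 7 + 3 = 23.
Optimal value attained by: walk 1->0->1->0->1->0.
Answer: (C^⊗5)[1][0] = 23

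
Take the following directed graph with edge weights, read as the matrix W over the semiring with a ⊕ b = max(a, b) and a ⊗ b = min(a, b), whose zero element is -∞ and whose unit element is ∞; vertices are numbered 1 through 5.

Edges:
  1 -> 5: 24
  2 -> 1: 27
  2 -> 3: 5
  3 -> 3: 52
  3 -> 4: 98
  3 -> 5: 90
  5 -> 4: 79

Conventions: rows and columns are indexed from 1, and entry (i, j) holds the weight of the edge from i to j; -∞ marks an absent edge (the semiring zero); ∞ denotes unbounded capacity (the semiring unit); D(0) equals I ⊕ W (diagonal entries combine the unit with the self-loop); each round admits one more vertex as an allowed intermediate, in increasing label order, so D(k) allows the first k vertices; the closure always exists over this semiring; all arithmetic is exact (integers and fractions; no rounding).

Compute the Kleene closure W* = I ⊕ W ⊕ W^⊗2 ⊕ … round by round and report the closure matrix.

D(0):
  [∞, -∞, -∞, -∞, 24]
  [27, ∞, 5, -∞, -∞]
  [-∞, -∞, ∞, 98, 90]
  [-∞, -∞, -∞, ∞, -∞]
  [-∞, -∞, -∞, 79, ∞]
D(1):
  [∞, -∞, -∞, -∞, 24]
  [27, ∞, 5, -∞, 24]
  [-∞, -∞, ∞, 98, 90]
  [-∞, -∞, -∞, ∞, -∞]
  [-∞, -∞, -∞, 79, ∞]
D(2):
  [∞, -∞, -∞, -∞, 24]
  [27, ∞, 5, -∞, 24]
  [-∞, -∞, ∞, 98, 90]
  [-∞, -∞, -∞, ∞, -∞]
  [-∞, -∞, -∞, 79, ∞]
D(3):
  [∞, -∞, -∞, -∞, 24]
  [27, ∞, 5, 5, 24]
  [-∞, -∞, ∞, 98, 90]
  [-∞, -∞, -∞, ∞, -∞]
  [-∞, -∞, -∞, 79, ∞]
D(4):
  [∞, -∞, -∞, -∞, 24]
  [27, ∞, 5, 5, 24]
  [-∞, -∞, ∞, 98, 90]
  [-∞, -∞, -∞, ∞, -∞]
  [-∞, -∞, -∞, 79, ∞]
D(5):
  [∞, -∞, -∞, 24, 24]
  [27, ∞, 5, 24, 24]
  [-∞, -∞, ∞, 98, 90]
  [-∞, -∞, -∞, ∞, -∞]
  [-∞, -∞, -∞, 79, ∞]
Answer: W* = [[∞, -∞, -∞, 24, 24], [27, ∞, 5, 24, 24], [-∞, -∞, ∞, 98, 90], [-∞, -∞, -∞, ∞, -∞], [-∞, -∞, -∞, 79, ∞]]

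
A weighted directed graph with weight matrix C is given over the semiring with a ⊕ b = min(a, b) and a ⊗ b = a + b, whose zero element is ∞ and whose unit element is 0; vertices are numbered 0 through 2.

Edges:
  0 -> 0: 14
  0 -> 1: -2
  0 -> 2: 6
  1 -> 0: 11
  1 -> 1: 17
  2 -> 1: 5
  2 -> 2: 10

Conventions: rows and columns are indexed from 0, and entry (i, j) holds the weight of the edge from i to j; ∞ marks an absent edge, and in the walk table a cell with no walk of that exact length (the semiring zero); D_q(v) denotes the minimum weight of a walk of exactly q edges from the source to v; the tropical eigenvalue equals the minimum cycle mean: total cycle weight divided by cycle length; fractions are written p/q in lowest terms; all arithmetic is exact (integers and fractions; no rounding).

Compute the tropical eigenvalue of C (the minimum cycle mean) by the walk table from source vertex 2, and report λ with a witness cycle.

q=0: [∞, ∞, 0]
q=1: [∞, 5, 10]
q=2: [16, 15, 20]
q=3: [26, 14, 22]
Optimal cycle mean attained by: cycle 0->1->0, total (-2) + 11, length 2.
Answer: λ = 9/2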